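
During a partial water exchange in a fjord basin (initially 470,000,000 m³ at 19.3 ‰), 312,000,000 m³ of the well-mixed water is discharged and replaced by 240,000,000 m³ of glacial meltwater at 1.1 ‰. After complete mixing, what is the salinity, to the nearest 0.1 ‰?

8.3 ‰

Remaining after removal: 158,000,000 m³ at 19.3 ‰ (salt = 3,049,400,000)
After addition: salt = 3,049,400,000 + 240,000,000×1.1 = 3,313,400,000; volume = 398,000,000 m³
S = 3,313,400,000 / 398,000,000 = 8.3251 ‰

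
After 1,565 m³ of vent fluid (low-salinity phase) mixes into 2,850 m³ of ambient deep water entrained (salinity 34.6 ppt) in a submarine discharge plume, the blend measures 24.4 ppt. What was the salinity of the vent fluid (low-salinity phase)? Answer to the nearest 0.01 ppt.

Salt balance: 2,850×34.6 + 1,565×S = 4,415×24.4
98,610 + 1,565·S = 107,726
S = (107,726 − 98,610) / 1,565 = 5.8249 ppt

5.82 ppt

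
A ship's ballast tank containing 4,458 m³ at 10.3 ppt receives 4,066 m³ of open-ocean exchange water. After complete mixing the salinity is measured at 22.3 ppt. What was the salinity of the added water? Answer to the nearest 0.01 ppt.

35.46 ppt

Salt balance: 4,458×10.3 + 4,066×S = 8,524×22.3
45,917.4 + 4,066·S = 190,085.2
S = (190,085.2 − 45,917.4) / 4,066 = 35.4569 ppt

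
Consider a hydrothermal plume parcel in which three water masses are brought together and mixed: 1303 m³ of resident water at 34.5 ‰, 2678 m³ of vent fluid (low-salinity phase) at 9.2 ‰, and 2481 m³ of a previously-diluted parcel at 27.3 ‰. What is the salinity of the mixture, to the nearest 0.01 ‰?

Total salt / total volume:
salt = 1,303×34.5 + 2,678×9.2 + 2,481×27.3 = 44,953.5 + 24,637.6 + 67,731.3 = 137,322.4
volume = 1,303 + 2,678 + 2,481 = 6,462 m³
S = 137,322.4 / 6,462 = 21.2508 ‰

21.25 ‰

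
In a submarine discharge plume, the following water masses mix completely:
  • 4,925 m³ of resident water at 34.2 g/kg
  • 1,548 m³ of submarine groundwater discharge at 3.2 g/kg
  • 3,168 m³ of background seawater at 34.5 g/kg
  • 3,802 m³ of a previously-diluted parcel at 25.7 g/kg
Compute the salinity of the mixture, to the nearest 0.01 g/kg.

28.30 g/kg

Weighted by volume,
salt = 4,925×34.2 + 1,548×3.2 + 3,168×34.5 + 3,802×25.7 = 168,435 + 4,953.6 + 109,296 + 97,711.4 = 380,396
volume = 4,925 + 1,548 + 3,168 + 3,802 = 13,443 m³
S = 380,396 / 13,443 = 28.297 g/kg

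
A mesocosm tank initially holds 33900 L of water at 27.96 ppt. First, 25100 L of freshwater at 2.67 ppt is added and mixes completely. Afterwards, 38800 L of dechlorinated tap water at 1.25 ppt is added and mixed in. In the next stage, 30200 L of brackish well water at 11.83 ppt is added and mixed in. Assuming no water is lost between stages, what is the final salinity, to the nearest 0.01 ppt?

Conserving salt mass:
Initial salt = 33,900×27.96 = 947,844
After stage 1: salt = 947,844 + 25,100×2.67 = 1,014,861; volume = 59,000 L; S = 17.201 ppt
After stage 2: salt = 1,014,861 + 38,800×1.25 = 1,063,361; volume = 97,800 L; S = 10.873 ppt
After stage 3: salt = 1,063,361 + 30,200×11.83 = 1,420,627; volume = 128,000 L
S = 1,420,627 / 128,000 = 11.0986 ppt

11.10 ppt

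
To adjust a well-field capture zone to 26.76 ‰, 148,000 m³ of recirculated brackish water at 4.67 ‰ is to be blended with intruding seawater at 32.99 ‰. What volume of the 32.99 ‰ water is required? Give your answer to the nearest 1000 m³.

525000 m³

Salt balance: 148,000×4.67 + V×32.99 = (148,000+V)×26.76
691,160 + 32.99V = 3,960,480 + 26.76V
3,269,320 = 6.23V
V = 524,770.47 m³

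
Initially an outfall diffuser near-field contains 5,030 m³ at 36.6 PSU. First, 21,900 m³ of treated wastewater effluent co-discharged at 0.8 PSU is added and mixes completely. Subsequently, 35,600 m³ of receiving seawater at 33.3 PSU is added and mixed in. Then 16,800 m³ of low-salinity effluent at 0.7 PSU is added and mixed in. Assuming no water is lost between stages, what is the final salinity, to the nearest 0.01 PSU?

Total salt / total volume:
Initial salt = 5,030×36.6 = 184,098
After stage 1: salt = 184,098 + 21,900×0.8 = 201,618; volume = 26,930 m³; S = 7.487 PSU
After stage 2: salt = 201,618 + 35,600×33.3 = 1,387,098; volume = 62,530 m³; S = 22.183 PSU
After stage 3: salt = 1,387,098 + 16,800×0.7 = 1,398,858; volume = 79,330 m³
S = 1,398,858 / 79,330 = 17.6334 PSU

17.63 PSU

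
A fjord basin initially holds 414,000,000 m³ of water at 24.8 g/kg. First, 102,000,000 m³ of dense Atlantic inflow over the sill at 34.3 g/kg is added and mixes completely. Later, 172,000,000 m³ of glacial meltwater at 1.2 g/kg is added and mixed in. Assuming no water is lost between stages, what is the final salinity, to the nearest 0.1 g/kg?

Mass of salt is conserved:
Initial salt = 414,000,000×24.8 = 10,267,200,000
After stage 1: salt = 10,267,200,000 + 102,000,000×34.3 = 13,765,800,000; volume = 516,000,000 m³; S = 26.678 g/kg
After stage 2: salt = 13,765,800,000 + 172,000,000×1.2 = 13,972,200,000; volume = 688,000,000 m³
S = 13,972,200,000 / 688,000,000 = 20.3084 g/kg

20.3 g/kg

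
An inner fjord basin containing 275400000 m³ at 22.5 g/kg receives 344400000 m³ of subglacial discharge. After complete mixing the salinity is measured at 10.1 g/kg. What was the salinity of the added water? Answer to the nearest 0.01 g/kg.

0.18 g/kg

Salt balance: 275,400,000×22.5 + 344,400,000×S = 619,800,000×10.1
6,196,500,000 + 344,400,000·S = 6,259,980,000
S = (6,259,980,000 − 6,196,500,000) / 344,400,000 = 0.1843 g/kg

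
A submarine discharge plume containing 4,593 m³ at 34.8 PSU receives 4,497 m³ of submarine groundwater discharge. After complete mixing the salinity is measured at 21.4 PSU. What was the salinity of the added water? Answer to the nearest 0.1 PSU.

7.7 PSU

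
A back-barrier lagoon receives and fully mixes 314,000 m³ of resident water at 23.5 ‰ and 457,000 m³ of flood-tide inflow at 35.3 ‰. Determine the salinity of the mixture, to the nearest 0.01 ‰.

By conservation of dissolved salt,
salt = 314,000×23.5 + 457,000×35.3 = 7,379,000 + 16,132,100 = 23,511,100
volume = 314,000 + 457,000 = 771,000 m³
S = 23,511,100 / 771,000 = 30.4943 ‰

30.49 ‰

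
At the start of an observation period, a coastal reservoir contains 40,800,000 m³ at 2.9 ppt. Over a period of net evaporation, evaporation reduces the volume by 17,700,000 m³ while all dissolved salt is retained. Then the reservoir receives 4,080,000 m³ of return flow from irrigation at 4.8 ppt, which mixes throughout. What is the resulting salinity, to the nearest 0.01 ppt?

After evaporation: salt = 40,800,000×2.9 = 118,320,000; volume = 40,800,000 − 17,700,000 = 23,100,000 m³
After mixing: salt = 118,320,000 + 4,080,000×4.8 = 137,904,000; volume = 23,100,000 + 4,080,000 = 27,180,000 m³
S = 137,904,000 / 27,180,000 = 5.0737 ppt

5.07 ppt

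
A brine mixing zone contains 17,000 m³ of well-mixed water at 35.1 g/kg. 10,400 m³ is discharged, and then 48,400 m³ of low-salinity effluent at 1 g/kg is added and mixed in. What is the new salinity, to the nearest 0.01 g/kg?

5.09 g/kg

Remaining after removal: 6,600 m³ at 35.1 g/kg (salt = 231,660)
After addition: salt = 231,660 + 48,400×1 = 280,060; volume = 55,000 m³
S = 280,060 / 55,000 = 5.092 g/kg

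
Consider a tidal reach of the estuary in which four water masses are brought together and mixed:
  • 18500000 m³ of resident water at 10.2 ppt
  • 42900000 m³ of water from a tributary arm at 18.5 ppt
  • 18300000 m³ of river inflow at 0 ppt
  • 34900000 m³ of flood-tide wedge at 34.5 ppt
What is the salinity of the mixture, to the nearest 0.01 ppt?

19.08 ppt

By conservation of dissolved salt,
salt = 18,500,000×10.2 + 42,900,000×18.5 + 18,300,000×0 + 34,900,000×34.5 = 188,700,000 + 793,650,000 + 0 + 1,204,050,000 = 2,186,400,000
volume = 18,500,000 + 42,900,000 + 18,300,000 + 34,900,000 = 114,600,000 m³
S = 2,186,400,000 / 114,600,000 = 19.0785 ppt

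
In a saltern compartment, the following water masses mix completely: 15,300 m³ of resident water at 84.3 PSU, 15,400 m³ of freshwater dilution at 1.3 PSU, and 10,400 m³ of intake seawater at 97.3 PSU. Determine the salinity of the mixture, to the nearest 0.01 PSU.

56.49 PSU

Total salt / total volume:
salt = 15,300×84.3 + 15,400×1.3 + 10,400×97.3 = 1,289,790 + 20,020 + 1,011,920 = 2,321,730
volume = 15,300 + 15,400 + 10,400 = 41,100 m³
S = 2,321,730 / 41,100 = 56.4898 PSU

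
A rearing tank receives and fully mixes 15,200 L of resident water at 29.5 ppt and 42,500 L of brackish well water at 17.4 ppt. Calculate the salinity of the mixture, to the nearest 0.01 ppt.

Total salt / total volume:
salt = 15,200×29.5 + 42,500×17.4 = 448,400 + 739,500 = 1,187,900
volume = 15,200 + 42,500 = 57,700 L
S = 1,187,900 / 57,700 = 20.5875 ppt

20.59 ppt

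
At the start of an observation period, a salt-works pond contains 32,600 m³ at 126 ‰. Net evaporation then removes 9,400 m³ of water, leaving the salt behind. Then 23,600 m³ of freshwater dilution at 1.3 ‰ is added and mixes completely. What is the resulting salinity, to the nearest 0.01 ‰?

88.42 ‰

After evaporation: salt = 32,600×126 = 4,107,600; volume = 32,600 − 9,400 = 23,200 m³
After mixing: salt = 4,107,600 + 23,600×1.3 = 4,138,280; volume = 23,200 + 23,600 = 46,800 m³
S = 4,138,280 / 46,800 = 88.4248 ‰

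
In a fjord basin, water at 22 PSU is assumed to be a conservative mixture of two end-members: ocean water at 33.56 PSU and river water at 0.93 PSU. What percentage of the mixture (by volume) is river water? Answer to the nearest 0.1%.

35.4%

Let f be the freshwater fraction. Salt balance per unit volume:
f×0.93 + (1−f)×33.56 = 22
f = (33.56 − 22) / (33.56 − 0.93) = 11.56/32.63 = 0.3543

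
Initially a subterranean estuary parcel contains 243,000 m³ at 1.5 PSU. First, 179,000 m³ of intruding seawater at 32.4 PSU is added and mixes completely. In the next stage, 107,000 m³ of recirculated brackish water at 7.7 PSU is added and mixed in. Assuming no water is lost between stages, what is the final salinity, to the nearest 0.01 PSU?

13.21 PSU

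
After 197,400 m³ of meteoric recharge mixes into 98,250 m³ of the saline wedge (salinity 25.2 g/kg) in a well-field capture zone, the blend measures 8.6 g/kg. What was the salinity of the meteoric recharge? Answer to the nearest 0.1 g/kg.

0.3 g/kg

Salt balance: 98,250×25.2 + 197,400×S = 295,650×8.6
2,475,900 + 197,400·S = 2,542,590
S = (2,542,590 − 2,475,900) / 197,400 = 0.3378 g/kg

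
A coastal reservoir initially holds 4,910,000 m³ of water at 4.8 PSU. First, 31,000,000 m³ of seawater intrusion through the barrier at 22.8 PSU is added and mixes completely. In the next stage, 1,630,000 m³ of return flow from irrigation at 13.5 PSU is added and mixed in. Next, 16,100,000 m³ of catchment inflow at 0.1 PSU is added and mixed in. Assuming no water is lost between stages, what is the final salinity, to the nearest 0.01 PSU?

Weighted by volume,
Initial salt = 4,910,000×4.8 = 23,568,000
After stage 1: salt = 23,568,000 + 31,000,000×22.8 = 730,368,000; volume = 35,910,000 m³; S = 20.339 PSU
After stage 2: salt = 730,368,000 + 1,630,000×13.5 = 752,373,000; volume = 37,540,000 m³; S = 20.042 PSU
After stage 3: salt = 752,373,000 + 16,100,000×0.1 = 753,983,000; volume = 53,640,000 m³
S = 753,983,000 / 53,640,000 = 14.0564 PSU

14.06 PSU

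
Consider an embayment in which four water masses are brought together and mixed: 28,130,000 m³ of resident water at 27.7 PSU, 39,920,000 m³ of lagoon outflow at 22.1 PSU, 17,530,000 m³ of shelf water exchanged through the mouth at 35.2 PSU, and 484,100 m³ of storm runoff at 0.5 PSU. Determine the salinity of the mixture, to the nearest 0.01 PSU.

26.48 PSU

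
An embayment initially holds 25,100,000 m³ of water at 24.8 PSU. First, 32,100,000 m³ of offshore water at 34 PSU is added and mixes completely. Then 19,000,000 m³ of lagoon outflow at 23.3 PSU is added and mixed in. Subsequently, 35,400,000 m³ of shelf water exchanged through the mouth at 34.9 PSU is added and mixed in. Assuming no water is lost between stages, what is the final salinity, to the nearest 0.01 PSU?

30.39 PSU

Mass of salt is conserved:
Initial salt = 25,100,000×24.8 = 622,480,000
After stage 1: salt = 622,480,000 + 32,100,000×34 = 1,713,880,000; volume = 57,200,000 m³; S = 29.963 PSU
After stage 2: salt = 1,713,880,000 + 19,000,000×23.3 = 2,156,580,000; volume = 76,200,000 m³; S = 28.302 PSU
After stage 3: salt = 2,156,580,000 + 35,400,000×34.9 = 3,392,040,000; volume = 111,600,000 m³
S = 3,392,040,000 / 111,600,000 = 30.3946 PSU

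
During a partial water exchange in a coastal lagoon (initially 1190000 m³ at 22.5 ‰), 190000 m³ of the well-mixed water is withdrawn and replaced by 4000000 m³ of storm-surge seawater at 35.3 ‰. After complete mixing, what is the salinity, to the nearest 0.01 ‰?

Remaining after removal: 1,000,000 m³ at 22.5 ‰ (salt = 22,500,000)
After addition: salt = 22,500,000 + 4,000,000×35.3 = 163,700,000; volume = 5,000,000 m³
S = 163,700,000 / 5,000,000 = 32.74 ‰

32.74 ‰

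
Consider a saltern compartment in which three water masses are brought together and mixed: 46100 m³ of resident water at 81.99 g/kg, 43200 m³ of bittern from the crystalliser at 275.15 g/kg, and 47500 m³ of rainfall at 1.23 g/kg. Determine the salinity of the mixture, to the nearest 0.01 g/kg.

114.95 g/kg

Mass of salt is conserved:
salt = 46,100×81.99 + 43,200×275.15 + 47,500×1.23 = 3,779,739 + 11,886,480 + 58,425 = 15,724,644
volume = 46,100 + 43,200 + 47,500 = 136,800 m³
S = 15,724,644 / 136,800 = 114.9462 g/kg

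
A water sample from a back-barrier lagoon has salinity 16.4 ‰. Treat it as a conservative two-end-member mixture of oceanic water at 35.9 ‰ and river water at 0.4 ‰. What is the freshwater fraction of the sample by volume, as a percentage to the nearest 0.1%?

54.9%

Let f be the freshwater fraction. Salt balance per unit volume:
f×0.4 + (1−f)×35.9 = 16.4
f = (35.9 − 16.4) / (35.9 − 0.4) = 19.5/35.5 = 0.5493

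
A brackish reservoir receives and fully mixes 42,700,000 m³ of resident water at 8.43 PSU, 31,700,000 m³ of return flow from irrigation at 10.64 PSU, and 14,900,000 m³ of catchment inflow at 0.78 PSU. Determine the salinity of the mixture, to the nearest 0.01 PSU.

Salt balance:
salt = 42,700,000×8.43 + 31,700,000×10.64 + 14,900,000×0.78 = 359,961,000 + 337,288,000 + 11,622,000 = 708,871,000
volume = 42,700,000 + 31,700,000 + 14,900,000 = 89,300,000 m³
S = 708,871,000 / 89,300,000 = 7.9381 PSU

7.94 PSU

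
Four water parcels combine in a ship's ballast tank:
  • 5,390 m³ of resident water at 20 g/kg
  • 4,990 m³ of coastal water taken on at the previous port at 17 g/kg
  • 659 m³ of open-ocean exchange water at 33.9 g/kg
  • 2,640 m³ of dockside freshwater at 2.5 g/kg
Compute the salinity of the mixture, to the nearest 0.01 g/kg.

16.20 g/kg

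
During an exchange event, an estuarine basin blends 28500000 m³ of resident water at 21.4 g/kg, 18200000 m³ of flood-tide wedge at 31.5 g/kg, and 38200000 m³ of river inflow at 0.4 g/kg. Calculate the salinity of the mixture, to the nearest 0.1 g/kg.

14.1 g/kg

Total salt / total volume:
salt = 28,500,000×21.4 + 18,200,000×31.5 + 38,200,000×0.4 = 609,900,000 + 573,300,000 + 15,280,000 = 1,198,480,000
volume = 28,500,000 + 18,200,000 + 38,200,000 = 84,900,000 m³
S = 1,198,480,000 / 84,900,000 = 14.116 g/kg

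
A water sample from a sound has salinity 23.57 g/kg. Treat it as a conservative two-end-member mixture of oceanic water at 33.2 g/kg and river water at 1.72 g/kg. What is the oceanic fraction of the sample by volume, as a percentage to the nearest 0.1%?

69.4%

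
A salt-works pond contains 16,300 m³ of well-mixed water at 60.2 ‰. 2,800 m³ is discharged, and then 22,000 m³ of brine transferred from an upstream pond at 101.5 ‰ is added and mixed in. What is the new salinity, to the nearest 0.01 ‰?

85.79 ‰

Remaining after removal: 13,500 m³ at 60.2 ‰ (salt = 812,700)
After addition: salt = 812,700 + 22,000×101.5 = 3,045,700; volume = 35,500 m³
S = 3,045,700 / 35,500 = 85.7944 ‰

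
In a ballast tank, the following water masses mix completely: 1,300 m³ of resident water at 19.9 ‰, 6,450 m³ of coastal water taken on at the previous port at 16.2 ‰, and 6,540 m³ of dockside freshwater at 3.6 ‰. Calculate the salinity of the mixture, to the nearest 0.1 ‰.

10.8 ‰

Conserving salt mass:
salt = 1,300×19.9 + 6,450×16.2 + 6,540×3.6 = 25,870 + 104,490 + 23,544 = 153,904
volume = 1,300 + 6,450 + 6,540 = 14,290 m³
S = 153,904 / 14,290 = 10.77 ‰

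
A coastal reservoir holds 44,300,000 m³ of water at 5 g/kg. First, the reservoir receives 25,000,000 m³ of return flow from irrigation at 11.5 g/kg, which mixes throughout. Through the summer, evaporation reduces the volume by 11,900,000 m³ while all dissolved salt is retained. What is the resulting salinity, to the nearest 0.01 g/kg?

8.87 g/kg

After mixing: salt = 44,300,000×5 + 25,000,000×11.5 = 509,000,000; volume = 69,300,000 m³
After evaporation: salt unchanged = 509,000,000; volume = 69,300,000 − 11,900,000 = 57,400,000 m³
S = 509,000,000 / 57,400,000 = 8.8676 g/kg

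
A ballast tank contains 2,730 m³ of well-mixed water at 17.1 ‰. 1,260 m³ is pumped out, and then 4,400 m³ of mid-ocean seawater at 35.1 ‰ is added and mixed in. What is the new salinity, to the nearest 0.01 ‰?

30.59 ‰

Remaining after removal: 1,470 m³ at 17.1 ‰ (salt = 25,137)
After addition: salt = 25,137 + 4,400×35.1 = 179,577; volume = 5,870 m³
S = 179,577 / 5,870 = 30.5923 ‰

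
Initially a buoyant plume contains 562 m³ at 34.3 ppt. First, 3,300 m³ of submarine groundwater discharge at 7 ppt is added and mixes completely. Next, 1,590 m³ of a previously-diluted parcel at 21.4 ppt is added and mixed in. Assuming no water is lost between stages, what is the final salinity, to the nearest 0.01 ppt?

Weighted by volume,
Initial salt = 562×34.3 = 19,276.6
After stage 1: salt = 19,276.6 + 3,300×7 = 42,376.6; volume = 3,862 m³; S = 10.973 ppt
After stage 2: salt = 42,376.6 + 1,590×21.4 = 76,402.6; volume = 5,452 m³
S = 76,402.6 / 5,452 = 14.0137 ppt

14.01 ppt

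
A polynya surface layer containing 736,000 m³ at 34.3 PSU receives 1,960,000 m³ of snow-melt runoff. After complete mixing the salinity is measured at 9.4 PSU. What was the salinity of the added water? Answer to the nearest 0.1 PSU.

0.0 PSU

Salt balance: 736,000×34.3 + 1,960,000×S = 2,696,000×9.4
25,244,800 + 1,960,000·S = 25,342,400
S = (25,342,400 − 25,244,800) / 1,960,000 = 0.0498 PSU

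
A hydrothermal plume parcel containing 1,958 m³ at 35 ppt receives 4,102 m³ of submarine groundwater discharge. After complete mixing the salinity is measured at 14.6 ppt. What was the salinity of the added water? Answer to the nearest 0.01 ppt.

Salt balance: 1,958×35 + 4,102×S = 6,060×14.6
68,530 + 4,102·S = 88,476
S = (88,476 − 68,530) / 4,102 = 4.8625 ppt

4.86 ppt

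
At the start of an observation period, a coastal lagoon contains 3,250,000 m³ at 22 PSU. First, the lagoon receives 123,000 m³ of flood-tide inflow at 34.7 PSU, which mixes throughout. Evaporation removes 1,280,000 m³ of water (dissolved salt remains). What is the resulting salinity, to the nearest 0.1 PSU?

36.2 PSU

After mixing: salt = 3,250,000×22 + 123,000×34.7 = 75,768,100; volume = 3,373,000 m³
After evaporation: salt unchanged = 75,768,100; volume = 3,373,000 − 1,280,000 = 2,093,000 m³
S = 75,768,100 / 2,093,000 = 36.2007 PSU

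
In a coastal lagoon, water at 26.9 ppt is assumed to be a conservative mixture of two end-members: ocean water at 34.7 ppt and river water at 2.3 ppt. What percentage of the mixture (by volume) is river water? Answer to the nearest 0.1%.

24.1%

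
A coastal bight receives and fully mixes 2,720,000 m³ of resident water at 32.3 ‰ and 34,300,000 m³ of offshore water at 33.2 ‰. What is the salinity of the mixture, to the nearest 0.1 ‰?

33.1 ‰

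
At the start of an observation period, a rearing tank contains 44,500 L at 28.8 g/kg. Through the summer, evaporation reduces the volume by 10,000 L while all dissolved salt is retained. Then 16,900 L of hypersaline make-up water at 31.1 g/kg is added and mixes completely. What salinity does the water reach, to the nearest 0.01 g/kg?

35.16 g/kg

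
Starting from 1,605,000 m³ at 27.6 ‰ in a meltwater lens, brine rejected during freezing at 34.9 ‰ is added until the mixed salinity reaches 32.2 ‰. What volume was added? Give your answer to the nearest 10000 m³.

Salt balance: 1,605,000×27.6 + V×34.9 = (1,605,000+V)×32.2
44,298,000 + 34.9V = 51,681,000 + 32.2V
7,383,000 = 2.7V
V = 2,734,444.44 m³

2730000 m³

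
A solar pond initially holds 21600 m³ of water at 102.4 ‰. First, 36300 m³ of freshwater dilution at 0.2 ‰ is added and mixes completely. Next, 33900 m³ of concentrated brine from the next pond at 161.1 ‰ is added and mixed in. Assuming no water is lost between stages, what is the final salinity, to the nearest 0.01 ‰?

Salt balance:
Initial salt = 21,600×102.4 = 2,211,840
After stage 1: salt = 2,211,840 + 36,300×0.2 = 2,219,100; volume = 57,900 m³; S = 38.326 ‰
After stage 2: salt = 2,219,100 + 33,900×161.1 = 7,680,390; volume = 91,800 m³
S = 7,680,390 / 91,800 = 83.6644 ‰

83.66 ‰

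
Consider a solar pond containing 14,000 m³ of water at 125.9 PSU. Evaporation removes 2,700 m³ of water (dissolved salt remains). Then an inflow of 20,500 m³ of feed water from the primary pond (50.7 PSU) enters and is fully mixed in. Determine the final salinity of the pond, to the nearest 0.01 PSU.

88.11 PSU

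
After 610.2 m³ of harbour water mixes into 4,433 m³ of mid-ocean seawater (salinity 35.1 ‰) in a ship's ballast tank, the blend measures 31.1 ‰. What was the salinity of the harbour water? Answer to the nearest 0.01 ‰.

Salt balance: 4,433×35.1 + 610.2×S = 5,043.2×31.1
155,598.3 + 610.2·S = 156,843.52
S = (156,843.52 − 155,598.3) / 610.2 = 2.0407 ‰

2.04 ‰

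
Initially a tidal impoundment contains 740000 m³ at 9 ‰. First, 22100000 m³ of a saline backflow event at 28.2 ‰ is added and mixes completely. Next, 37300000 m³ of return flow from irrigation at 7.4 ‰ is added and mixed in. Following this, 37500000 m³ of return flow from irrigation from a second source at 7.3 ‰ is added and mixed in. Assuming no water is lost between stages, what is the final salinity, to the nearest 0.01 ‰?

12.08 ‰

Conserving salt mass:
Initial salt = 740,000×9 = 6,660,000
After stage 1: salt = 6,660,000 + 22,100,000×28.2 = 629,880,000; volume = 22,840,000 m³; S = 27.578 ‰
After stage 2: salt = 629,880,000 + 37,300,000×7.4 = 905,900,000; volume = 60,140,000 m³; S = 15.063 ‰
After stage 3: salt = 905,900,000 + 37,500,000×7.3 = 1,179,650,000; volume = 97,640,000 m³
S = 1,179,650,000 / 97,640,000 = 12.0816 ‰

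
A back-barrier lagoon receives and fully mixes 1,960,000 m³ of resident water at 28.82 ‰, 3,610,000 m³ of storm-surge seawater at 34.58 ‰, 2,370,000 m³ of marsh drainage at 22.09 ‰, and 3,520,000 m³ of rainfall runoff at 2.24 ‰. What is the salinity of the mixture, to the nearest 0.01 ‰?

Total salt / total volume:
salt = 1,960,000×28.82 + 3,610,000×34.58 + 2,370,000×22.09 + 3,520,000×2.24 = 56,487,200 + 124,833,800 + 52,353,300 + 7,884,800 = 241,559,100
volume = 1,960,000 + 3,610,000 + 2,370,000 + 3,520,000 = 11,460,000 m³
S = 241,559,100 / 11,460,000 = 21.0785 ‰

21.08 ‰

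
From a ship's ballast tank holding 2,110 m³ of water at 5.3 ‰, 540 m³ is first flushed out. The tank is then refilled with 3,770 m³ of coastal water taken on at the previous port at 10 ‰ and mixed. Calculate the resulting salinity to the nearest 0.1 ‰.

Remaining after removal: 1,570 m³ at 5.3 ‰ (salt = 8,321)
After addition: salt = 8,321 + 3,770×10 = 46,021; volume = 5,340 m³
S = 46,021 / 5,340 = 8.6182 ‰

8.6 ‰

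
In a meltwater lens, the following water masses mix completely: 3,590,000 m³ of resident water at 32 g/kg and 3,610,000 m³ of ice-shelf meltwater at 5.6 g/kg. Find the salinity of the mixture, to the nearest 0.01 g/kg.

Conserving salt mass:
salt = 3,590,000×32 + 3,610,000×5.6 = 114,880,000 + 20,216,000 = 135,096,000
volume = 3,590,000 + 3,610,000 = 7,200,000 m³
S = 135,096,000 / 7,200,000 = 18.7633 g/kg

18.76 g/kg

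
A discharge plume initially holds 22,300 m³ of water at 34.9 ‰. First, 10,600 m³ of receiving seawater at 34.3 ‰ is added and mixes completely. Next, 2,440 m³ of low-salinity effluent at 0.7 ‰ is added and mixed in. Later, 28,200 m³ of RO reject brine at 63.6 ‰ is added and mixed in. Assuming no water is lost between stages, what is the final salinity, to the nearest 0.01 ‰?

46.22 ‰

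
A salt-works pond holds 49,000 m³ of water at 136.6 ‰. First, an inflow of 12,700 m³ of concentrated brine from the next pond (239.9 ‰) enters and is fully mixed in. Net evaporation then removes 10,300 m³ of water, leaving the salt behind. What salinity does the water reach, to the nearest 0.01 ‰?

189.50 ‰

After mixing: salt = 49,000×136.6 + 12,700×239.9 = 9,740,130; volume = 61,700 m³
After evaporation: salt unchanged = 9,740,130; volume = 61,700 − 10,300 = 51,400 m³
S = 9,740,130 / 51,400 = 189.4967 ‰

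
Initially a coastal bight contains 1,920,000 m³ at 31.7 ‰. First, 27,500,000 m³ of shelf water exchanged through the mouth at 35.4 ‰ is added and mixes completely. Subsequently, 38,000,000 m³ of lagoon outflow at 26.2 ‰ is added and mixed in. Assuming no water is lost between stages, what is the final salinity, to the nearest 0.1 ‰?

30.1 ‰

Weighted by volume,
Initial salt = 1,920,000×31.7 = 60,864,000
After stage 1: salt = 60,864,000 + 27,500,000×35.4 = 1,034,364,000; volume = 29,420,000 m³; S = 35.159 ‰
After stage 2: salt = 1,034,364,000 + 38,000,000×26.2 = 2,029,964,000; volume = 67,420,000 m³
S = 2,029,964,000 / 67,420,000 = 30.1092 ‰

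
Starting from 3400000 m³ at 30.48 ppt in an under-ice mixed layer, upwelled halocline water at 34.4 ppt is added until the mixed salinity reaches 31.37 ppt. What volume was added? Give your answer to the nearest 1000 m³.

999000 m³

Salt balance: 3,400,000×30.48 + V×34.4 = (3,400,000+V)×31.37
103,632,000 + 34.4V = 106,658,000 + 31.37V
3,026,000 = 3.03V
V = 998,679.87 m³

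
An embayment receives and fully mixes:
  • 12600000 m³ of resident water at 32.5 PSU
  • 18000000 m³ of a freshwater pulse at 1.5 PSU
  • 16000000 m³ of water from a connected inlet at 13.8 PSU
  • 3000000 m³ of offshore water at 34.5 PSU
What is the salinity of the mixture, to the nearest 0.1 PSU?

15.3 PSU

Mass of salt is conserved:
salt = 12,600,000×32.5 + 18,000,000×1.5 + 16,000,000×13.8 + 3,000,000×34.5 = 409,500,000 + 27,000,000 + 220,800,000 + 103,500,000 = 760,800,000
volume = 12,600,000 + 18,000,000 + 16,000,000 + 3,000,000 = 49,600,000 m³
S = 760,800,000 / 49,600,000 = 15.339 PSU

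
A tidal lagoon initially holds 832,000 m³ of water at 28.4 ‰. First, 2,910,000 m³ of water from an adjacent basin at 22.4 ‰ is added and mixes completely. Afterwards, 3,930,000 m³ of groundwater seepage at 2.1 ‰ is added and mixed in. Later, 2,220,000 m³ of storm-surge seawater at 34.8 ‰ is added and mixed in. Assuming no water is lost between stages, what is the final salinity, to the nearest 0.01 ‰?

17.62 ‰

Weighted by volume,
Initial salt = 832,000×28.4 = 23,628,800
After stage 1: salt = 23,628,800 + 2,910,000×22.4 = 88,812,800; volume = 3,742,000 m³; S = 23.734 ‰
After stage 2: salt = 88,812,800 + 3,930,000×2.1 = 97,065,800; volume = 7,672,000 m³; S = 12.652 ‰
After stage 3: salt = 97,065,800 + 2,220,000×34.8 = 174,321,800; volume = 9,892,000 m³
S = 174,321,800 / 9,892,000 = 17.6225 ‰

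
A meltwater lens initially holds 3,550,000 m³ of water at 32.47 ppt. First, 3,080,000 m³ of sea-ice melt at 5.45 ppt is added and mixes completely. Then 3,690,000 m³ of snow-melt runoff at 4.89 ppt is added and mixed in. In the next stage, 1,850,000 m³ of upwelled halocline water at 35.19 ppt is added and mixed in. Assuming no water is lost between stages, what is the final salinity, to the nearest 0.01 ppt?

17.68 ppt

Conserving salt mass:
Initial salt = 3,550,000×32.47 = 115,268,500
After stage 1: salt = 115,268,500 + 3,080,000×5.45 = 132,054,500; volume = 6,630,000 m³; S = 19.918 ppt
After stage 2: salt = 132,054,500 + 3,690,000×4.89 = 150,098,600; volume = 10,320,000 m³; S = 14.544 ppt
After stage 3: salt = 150,098,600 + 1,850,000×35.19 = 215,200,100; volume = 12,170,000 m³
S = 215,200,100 / 12,170,000 = 17.6828 ppt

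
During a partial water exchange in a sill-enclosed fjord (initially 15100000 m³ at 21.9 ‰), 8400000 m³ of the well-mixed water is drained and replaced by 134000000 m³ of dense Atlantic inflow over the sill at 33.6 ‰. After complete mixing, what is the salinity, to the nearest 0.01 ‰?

Remaining after removal: 6,700,000 m³ at 21.9 ‰ (salt = 146,730,000)
After addition: salt = 146,730,000 + 134,000,000×33.6 = 4,649,130,000; volume = 140,700,000 m³
S = 4,649,130,000 / 140,700,000 = 33.0429 ‰

33.04 ‰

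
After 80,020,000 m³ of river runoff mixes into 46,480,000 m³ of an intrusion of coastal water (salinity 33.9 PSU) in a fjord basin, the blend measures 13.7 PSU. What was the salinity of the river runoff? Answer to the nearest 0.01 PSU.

1.97 PSU

Salt balance: 46,480,000×33.9 + 80,020,000×S = 126,500,000×13.7
1,575,672,000 + 80,020,000·S = 1,733,050,000
S = (1,733,050,000 − 1,575,672,000) / 80,020,000 = 1.9667 PSU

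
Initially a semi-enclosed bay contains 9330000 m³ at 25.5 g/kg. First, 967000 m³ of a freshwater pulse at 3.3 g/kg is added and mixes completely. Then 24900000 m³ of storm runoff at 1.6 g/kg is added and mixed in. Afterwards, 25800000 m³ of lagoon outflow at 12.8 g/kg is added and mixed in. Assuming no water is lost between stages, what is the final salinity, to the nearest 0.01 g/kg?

10.02 g/kg

Salt balance:
Initial salt = 9,330,000×25.5 = 237,915,000
After stage 1: salt = 237,915,000 + 967,000×3.3 = 241,106,100; volume = 10,297,000 m³; S = 23.415 g/kg
After stage 2: salt = 241,106,100 + 24,900,000×1.6 = 280,946,100; volume = 35,197,000 m³; S = 7.982 g/kg
After stage 3: salt = 280,946,100 + 25,800,000×12.8 = 611,186,100; volume = 60,997,000 m³
S = 611,186,100 / 60,997,000 = 10.0199 g/kg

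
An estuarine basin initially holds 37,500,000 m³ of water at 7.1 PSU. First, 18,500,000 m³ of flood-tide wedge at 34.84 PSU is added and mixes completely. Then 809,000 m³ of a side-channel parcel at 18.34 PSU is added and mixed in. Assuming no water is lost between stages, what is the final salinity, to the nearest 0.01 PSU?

16.29 PSU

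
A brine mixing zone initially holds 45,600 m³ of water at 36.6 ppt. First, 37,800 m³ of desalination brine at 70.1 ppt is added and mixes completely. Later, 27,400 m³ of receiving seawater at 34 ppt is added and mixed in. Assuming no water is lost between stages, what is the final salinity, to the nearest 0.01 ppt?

47.39 ppt

Mass of salt is conserved:
Initial salt = 45,600×36.6 = 1,668,960
After stage 1: salt = 1,668,960 + 37,800×70.1 = 4,318,740; volume = 83,400 m³; S = 51.783 ppt
After stage 2: salt = 4,318,740 + 27,400×34 = 5,250,340; volume = 110,800 m³
S = 5,250,340 / 110,800 = 47.3857 ppt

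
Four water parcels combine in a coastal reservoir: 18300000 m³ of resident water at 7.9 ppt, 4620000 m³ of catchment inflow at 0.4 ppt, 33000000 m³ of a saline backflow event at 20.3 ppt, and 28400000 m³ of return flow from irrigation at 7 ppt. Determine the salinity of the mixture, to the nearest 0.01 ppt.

12.04 ppt

Mass of salt is conserved:
salt = 18,300,000×7.9 + 4,620,000×0.4 + 33,000,000×20.3 + 28,400,000×7 = 144,570,000 + 1,848,000 + 669,900,000 + 198,800,000 = 1,015,118,000
volume = 18,300,000 + 4,620,000 + 33,000,000 + 28,400,000 = 84,320,000 m³
S = 1,015,118,000 / 84,320,000 = 12.0389 ppt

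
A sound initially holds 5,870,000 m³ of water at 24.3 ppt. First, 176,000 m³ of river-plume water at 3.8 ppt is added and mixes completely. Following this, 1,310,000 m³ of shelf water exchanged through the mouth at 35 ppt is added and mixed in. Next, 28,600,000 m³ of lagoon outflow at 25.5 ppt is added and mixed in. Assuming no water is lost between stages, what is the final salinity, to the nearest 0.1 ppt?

Total salt / total volume:
Initial salt = 5,870,000×24.3 = 142,641,000
After stage 1: salt = 142,641,000 + 176,000×3.8 = 143,309,800; volume = 6,046,000 m³; S = 23.703 ppt
After stage 2: salt = 143,309,800 + 1,310,000×35 = 189,159,800; volume = 7,356,000 m³; S = 25.715 ppt
After stage 3: salt = 189,159,800 + 28,600,000×25.5 = 918,459,800; volume = 35,956,000 m³
S = 918,459,800 / 35,956,000 = 25.544 ppt

25.5 ppt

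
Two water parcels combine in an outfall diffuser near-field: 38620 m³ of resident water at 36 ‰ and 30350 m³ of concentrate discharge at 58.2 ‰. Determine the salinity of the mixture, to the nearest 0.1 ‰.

Total salt / total volume:
salt = 38,620×36 + 30,350×58.2 = 1,390,320 + 1,766,370 = 3,156,690
volume = 38,620 + 30,350 = 68,970 m³
S = 3,156,690 / 68,970 = 45.769 ‰

45.8 ‰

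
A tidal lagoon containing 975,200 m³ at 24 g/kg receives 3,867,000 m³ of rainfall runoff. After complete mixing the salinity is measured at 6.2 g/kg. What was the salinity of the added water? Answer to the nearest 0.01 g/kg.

Salt balance: 975,200×24 + 3,867,000×S = 4,842,200×6.2
23,404,800 + 3,867,000·S = 30,021,640
S = (30,021,640 − 23,404,800) / 3,867,000 = 1.7111 g/kg

1.71 g/kg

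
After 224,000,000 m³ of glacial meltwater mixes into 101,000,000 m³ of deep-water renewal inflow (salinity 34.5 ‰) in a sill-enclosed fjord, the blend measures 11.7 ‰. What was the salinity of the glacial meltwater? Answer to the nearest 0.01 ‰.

Salt balance: 101,000,000×34.5 + 224,000,000×S = 325,000,000×11.7
3,484,500,000 + 224,000,000·S = 3,802,500,000
S = (3,802,500,000 − 3,484,500,000) / 224,000,000 = 1.4196 ‰

1.42 ‰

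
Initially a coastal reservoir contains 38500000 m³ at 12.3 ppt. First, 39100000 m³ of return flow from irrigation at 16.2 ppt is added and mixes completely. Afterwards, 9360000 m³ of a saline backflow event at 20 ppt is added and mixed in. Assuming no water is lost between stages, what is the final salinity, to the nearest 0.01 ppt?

14.88 ppt

Conserving salt mass:
Initial salt = 38,500,000×12.3 = 473,550,000
After stage 1: salt = 473,550,000 + 39,100,000×16.2 = 1,106,970,000; volume = 77,600,000 m³; S = 14.265 ppt
After stage 2: salt = 1,106,970,000 + 9,360,000×20 = 1,294,170,000; volume = 86,960,000 m³
S = 1,294,170,000 / 86,960,000 = 14.8824 ppt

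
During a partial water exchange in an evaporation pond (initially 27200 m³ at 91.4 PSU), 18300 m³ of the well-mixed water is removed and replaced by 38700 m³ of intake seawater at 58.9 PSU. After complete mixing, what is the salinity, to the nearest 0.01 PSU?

Remaining after removal: 8,900 m³ at 91.4 PSU (salt = 813,460)
After addition: salt = 813,460 + 38,700×58.9 = 3,092,890; volume = 47,600 m³
S = 3,092,890 / 47,600 = 64.9767 PSU

64.98 PSU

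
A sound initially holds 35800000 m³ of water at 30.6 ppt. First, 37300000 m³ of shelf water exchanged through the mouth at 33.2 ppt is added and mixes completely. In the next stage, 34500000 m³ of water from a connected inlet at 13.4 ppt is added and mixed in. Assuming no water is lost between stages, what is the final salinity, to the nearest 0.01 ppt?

By conservation of dissolved salt,
Initial salt = 35,800,000×30.6 = 1,095,480,000
After stage 1: salt = 1,095,480,000 + 37,300,000×33.2 = 2,333,840,000; volume = 73,100,000 m³; S = 31.927 ppt
After stage 2: salt = 2,333,840,000 + 34,500,000×13.4 = 2,796,140,000; volume = 107,600,000 m³
S = 2,796,140,000 / 107,600,000 = 25.9864 ppt

25.99 ppt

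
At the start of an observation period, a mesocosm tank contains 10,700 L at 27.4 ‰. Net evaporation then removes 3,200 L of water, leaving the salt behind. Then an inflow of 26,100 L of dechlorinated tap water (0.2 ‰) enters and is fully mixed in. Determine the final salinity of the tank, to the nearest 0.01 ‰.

8.88 ‰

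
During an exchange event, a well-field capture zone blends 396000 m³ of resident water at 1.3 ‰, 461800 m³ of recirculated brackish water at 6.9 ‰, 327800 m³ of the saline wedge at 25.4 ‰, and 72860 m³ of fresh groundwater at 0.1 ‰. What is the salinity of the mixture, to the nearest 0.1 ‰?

9.6 ‰

Salt balance:
salt = 396,000×1.3 + 461,800×6.9 + 327,800×25.4 + 72,860×0.1 = 514,800 + 3,186,420 + 8,326,120 + 7,286 = 12,034,626
volume = 396,000 + 461,800 + 327,800 + 72,860 = 1,258,460 m³
S = 12,034,626 / 1,258,460 = 9.563 ‰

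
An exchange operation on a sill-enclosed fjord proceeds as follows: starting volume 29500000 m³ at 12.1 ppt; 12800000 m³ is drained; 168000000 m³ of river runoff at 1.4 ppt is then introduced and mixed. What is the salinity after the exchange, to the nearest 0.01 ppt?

Remaining after removal: 16,700,000 m³ at 12.1 ppt (salt = 202,070,000)
After addition: salt = 202,070,000 + 168,000,000×1.4 = 437,270,000; volume = 184,700,000 m³
S = 437,270,000 / 184,700,000 = 2.3675 ppt

2.37 ppt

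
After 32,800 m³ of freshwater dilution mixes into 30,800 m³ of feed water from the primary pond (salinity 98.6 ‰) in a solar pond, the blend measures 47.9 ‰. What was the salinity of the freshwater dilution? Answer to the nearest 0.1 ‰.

0.3 ‰

Salt balance: 30,800×98.6 + 32,800×S = 63,600×47.9
3,036,880 + 32,800·S = 3,046,440
S = (3,046,440 − 3,036,880) / 32,800 = 0.2915 ‰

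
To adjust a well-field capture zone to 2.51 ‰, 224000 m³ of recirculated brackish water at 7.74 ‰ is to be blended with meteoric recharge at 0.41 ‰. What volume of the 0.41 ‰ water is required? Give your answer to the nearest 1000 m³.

558000 m³

Salt balance: 224,000×7.74 + V×0.41 = (224,000+V)×2.51
1,733,760 + 0.41V = 562,240 + 2.51V
1,171,520 = 2.1V
V = 557,866.67 m³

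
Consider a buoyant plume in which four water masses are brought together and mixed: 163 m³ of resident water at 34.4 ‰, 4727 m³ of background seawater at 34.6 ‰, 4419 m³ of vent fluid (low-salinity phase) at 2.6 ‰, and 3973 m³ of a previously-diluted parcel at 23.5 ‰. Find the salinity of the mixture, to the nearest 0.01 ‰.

Total salt / total volume:
salt = 163×34.4 + 4,727×34.6 + 4,419×2.6 + 3,973×23.5 = 5,607.2 + 163,554.2 + 11,489.4 + 93,365.5 = 274,016.3
volume = 163 + 4,727 + 4,419 + 3,973 = 13,282 m³
S = 274,016.3 / 13,282 = 20.6307 ‰

20.63 ‰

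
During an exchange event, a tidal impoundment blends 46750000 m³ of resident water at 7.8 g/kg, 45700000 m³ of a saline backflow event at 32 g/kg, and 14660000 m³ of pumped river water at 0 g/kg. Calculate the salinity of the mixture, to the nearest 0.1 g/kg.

17.1 g/kg

Total salt / total volume:
salt = 46,750,000×7.8 + 45,700,000×32 + 14,660,000×0 = 364,650,000 + 1,462,400,000 + 0 = 1,827,050,000
volume = 46,750,000 + 45,700,000 + 14,660,000 = 107,110,000 m³
S = 1,827,050,000 / 107,110,000 = 17.058 g/kg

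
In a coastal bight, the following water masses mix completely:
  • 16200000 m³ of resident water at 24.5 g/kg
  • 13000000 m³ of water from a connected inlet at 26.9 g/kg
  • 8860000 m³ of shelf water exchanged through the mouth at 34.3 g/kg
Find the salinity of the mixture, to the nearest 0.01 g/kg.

Mass of salt is conserved:
salt = 16,200,000×24.5 + 13,000,000×26.9 + 8,860,000×34.3 = 396,900,000 + 349,700,000 + 303,898,000 = 1,050,498,000
volume = 16,200,000 + 13,000,000 + 8,860,000 = 38,060,000 m³
S = 1,050,498,000 / 38,060,000 = 27.6011 g/kg

27.60 g/kg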